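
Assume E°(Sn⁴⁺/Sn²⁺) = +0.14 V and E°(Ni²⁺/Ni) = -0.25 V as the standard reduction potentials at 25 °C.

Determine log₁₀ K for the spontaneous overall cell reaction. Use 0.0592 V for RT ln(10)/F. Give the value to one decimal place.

13.2

Cathode: Sn⁴⁺/Sn²⁺; anode: Ni²⁺/Ni. E°cell = +0.39 V, n = 2.
log K = nE°cell / 0.0592 = (2)(+0.39) / 0.0592 = 13.2.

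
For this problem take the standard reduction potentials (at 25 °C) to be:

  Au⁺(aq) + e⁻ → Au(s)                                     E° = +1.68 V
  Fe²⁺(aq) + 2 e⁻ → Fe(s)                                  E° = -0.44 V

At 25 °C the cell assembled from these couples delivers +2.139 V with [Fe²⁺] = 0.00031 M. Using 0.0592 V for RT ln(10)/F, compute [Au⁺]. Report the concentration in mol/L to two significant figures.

Au⁺/Au is the cathode, Fe²⁺/Fe the anode: E°cell = +2.12 V, n = 2.
Overall reaction: 2 Au⁺(aq) + Fe(s) → 2 Au(s) + Fe²⁺(aq); Q = [Fe²⁺]^1/[Au⁺]^2.
From E = E° − (0.0592/n) log Q: log Q = (E° − E)·n/0.0592 = (+2.12 − (+2.139))·2/0.0592 = -0.6419.
So 2·log[Au⁺] = 1·log(0.00031) − log Q = -3.5086 − (-0.6419) = -2.8667; log[Au⁺] = -2.8667 / 2 = -1.4333; [Au⁺] = 10^(-1.4333) ≈ 0.037 M.

0.037 M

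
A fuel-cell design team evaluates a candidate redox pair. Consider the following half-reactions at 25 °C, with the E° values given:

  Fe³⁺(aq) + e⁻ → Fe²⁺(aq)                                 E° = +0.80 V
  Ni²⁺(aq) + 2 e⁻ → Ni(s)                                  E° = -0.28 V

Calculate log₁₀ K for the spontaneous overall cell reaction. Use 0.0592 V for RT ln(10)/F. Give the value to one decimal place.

36.5

Cathode: Fe³⁺/Fe²⁺; anode: Ni²⁺/Ni. E°cell = +1.08 V, n = 2.
log K = nE°cell / 0.0592 = (2)(+1.08) / 0.0592 = 36.5.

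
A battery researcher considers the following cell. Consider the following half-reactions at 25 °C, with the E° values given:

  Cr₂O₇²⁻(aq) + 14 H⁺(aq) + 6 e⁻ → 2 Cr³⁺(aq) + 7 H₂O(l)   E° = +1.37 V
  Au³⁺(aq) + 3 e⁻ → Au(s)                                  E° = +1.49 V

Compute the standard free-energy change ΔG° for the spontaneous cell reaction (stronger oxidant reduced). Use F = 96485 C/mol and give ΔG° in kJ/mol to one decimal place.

Au³⁺/Au (E° = +1.49 V) is the cathode; Cr₂O₇²⁻/Cr³⁺ (E° = +1.37 V) is the anode, so E°cell = +0.12 V.
Balancing electrons gives n = 6 (lcm of 3 and 6).
ΔG° = −nFE° = −(6)(96485)(+0.12) = -69,469 J = -69.5 kJ/mol.

-69.5 kJ/mol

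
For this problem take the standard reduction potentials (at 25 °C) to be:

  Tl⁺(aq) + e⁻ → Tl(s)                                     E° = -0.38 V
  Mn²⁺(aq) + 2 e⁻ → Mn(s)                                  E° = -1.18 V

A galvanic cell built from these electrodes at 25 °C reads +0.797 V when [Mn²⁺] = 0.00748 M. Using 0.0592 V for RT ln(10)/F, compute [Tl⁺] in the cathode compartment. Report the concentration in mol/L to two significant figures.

0.077 M

Tl⁺/Tl is the cathode, Mn²⁺/Mn the anode: E°cell = +0.80 V, n = 2.
Overall reaction: 2 Tl⁺(aq) + Mn(s) → 2 Tl(s) + Mn²⁺(aq); Q = [Mn²⁺]^1/[Tl⁺]^2.
From E = E° − (0.0592/n) log Q: log Q = (E° − E)·n/0.0592 = (+0.80 − (+0.797))·2/0.0592 = 0.1014.
So 2·log[Tl⁺] = 1·log(0.00748) − log Q = -2.1261 − (0.1014) = -2.2275; log[Tl⁺] = -2.2275 / 2 = -1.1138; [Tl⁺] = 10^(-1.1138) ≈ 0.077 M.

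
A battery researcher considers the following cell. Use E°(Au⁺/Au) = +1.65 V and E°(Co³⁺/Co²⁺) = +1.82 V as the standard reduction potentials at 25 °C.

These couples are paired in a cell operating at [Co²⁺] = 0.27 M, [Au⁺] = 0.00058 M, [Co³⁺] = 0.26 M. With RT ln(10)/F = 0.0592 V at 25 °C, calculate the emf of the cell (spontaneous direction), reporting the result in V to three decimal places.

Co³⁺/Co²⁺ is the cathode (higher E°), Au⁺/Au the anode: E°cell = +1.82 − (+1.65) = +0.17 V, n = 1.
Overall: Co³⁺(aq) + Au(s) → Co²⁺(aq) + Au⁺(aq)
Q = [Co²⁺]·[Au⁺] / ([Co³⁺]); log Q = -3.220.
E = E° − (0.0592/n) log Q = +0.17 − (0.0592/1)(-3.220) = +0.361 V.

+0.361 V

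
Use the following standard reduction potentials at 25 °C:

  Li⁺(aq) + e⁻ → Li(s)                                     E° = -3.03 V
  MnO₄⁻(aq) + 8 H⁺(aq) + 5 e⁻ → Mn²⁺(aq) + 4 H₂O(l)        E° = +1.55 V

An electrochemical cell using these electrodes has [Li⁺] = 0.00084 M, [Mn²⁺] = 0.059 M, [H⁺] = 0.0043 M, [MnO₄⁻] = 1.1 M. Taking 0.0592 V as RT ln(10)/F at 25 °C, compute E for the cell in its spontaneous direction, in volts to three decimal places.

MnO₄⁻/Mn²⁺ is the cathode (higher E°), Li⁺/Li the anode: E°cell = +1.55 − (-3.03) = +4.58 V, n = 5.
Overall: MnO₄⁻(aq) + 8 H⁺(aq) + 5 Li(s) → Mn²⁺(aq) + 4 H₂O(l) + 5 Li⁺(aq)
Q = [Mn²⁺]·[Li⁺]^5 / ([MnO₄⁻]·[H⁺]^8); log Q = 2.283.
E = E° − (0.0592/n) log Q = +4.58 − (0.0592/5)(2.283) = +4.553 V.

+4.553 V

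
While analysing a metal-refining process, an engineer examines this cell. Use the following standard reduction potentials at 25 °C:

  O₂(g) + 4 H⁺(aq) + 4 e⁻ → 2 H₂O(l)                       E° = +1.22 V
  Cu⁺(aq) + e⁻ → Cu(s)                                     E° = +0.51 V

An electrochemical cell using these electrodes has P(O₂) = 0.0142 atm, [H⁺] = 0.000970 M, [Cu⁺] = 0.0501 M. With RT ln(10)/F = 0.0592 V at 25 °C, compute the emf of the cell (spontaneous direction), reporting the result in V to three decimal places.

+0.581 V

O₂/H₂O is the cathode (higher E°), Cu⁺/Cu the anode: E°cell = +1.22 − (+0.51) = +0.71 V, n = 4.
Overall: O₂(g) + 4 H⁺(aq) + 4 Cu(s) → 2 H₂O(l) + 4 Cu⁺(aq)
Q = [Cu⁺]^4 / (P(O₂)·[H⁺]^4); log Q = 8.700.
E = E° − (0.0592/n) log Q = +0.71 − (0.0592/4)(8.700) = +0.581 V.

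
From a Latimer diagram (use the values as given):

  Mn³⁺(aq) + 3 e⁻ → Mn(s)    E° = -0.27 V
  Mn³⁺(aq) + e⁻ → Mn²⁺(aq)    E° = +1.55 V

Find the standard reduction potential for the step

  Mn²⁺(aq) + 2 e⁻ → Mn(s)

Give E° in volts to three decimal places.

-1.180 V

Sequential free energies add, so n₃E°₃ = n₁E°₁ + n₂E°₂.
With n₃ = 3, and the known step contributing 1×(+1.55) V, the unknown satisfies 2·E° = 3×(-0.27) − 1×(+1.55) = -2.360.
E° = -2.360 / 2 = -1.180 V.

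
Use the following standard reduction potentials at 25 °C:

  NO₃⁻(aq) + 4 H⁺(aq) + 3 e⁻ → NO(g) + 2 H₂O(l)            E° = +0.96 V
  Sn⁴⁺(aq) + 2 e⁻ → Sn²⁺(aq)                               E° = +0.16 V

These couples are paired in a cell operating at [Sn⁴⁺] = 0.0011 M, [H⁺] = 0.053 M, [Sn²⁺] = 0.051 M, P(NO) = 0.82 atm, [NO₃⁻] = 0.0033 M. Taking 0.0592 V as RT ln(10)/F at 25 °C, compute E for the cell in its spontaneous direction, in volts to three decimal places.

NO₃⁻/NO is the cathode (higher E°), Sn⁴⁺/Sn²⁺ the anode: E°cell = +0.96 − (+0.16) = +0.80 V, n = 6.
Overall: 2 NO₃⁻(aq) + 8 H⁺(aq) + 3 Sn²⁺(aq) → 2 NO(g) + 4 H₂O(l) + 3 Sn⁴⁺(aq)
Q = P(NO)^2·[Sn⁴⁺]^3 / ([NO₃⁻]^2·[H⁺]^8·[Sn²⁺]^3); log Q = 9.998.
E = E° − (0.0592/n) log Q = +0.80 − (0.0592/6)(9.998) = +0.701 V.

+0.701 V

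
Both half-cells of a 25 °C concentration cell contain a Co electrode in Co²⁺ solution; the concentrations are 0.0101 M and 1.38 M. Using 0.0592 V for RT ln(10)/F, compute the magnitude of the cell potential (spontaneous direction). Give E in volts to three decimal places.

For a concentration cell E°cell = 0. The 1.38 M side is the cathode (reduction is favoured where [Co²⁺] is higher).
With n = 2, E = −(0.0592/2) log([Co²⁺]ₐₙ/[Co²⁺]꜀ₐₜ) = −(0.0592/2) log(0.0101/1.38) = −(0.0592/2)(-2.136) = +0.063 V.

+0.063 V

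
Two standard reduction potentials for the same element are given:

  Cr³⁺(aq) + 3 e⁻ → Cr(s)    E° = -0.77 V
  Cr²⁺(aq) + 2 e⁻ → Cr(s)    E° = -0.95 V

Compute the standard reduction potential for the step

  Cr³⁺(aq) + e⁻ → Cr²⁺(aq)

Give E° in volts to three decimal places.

-0.410 V

Sequential free energies add, so n₃E°₃ = n₁E°₁ + n₂E°₂.
With n₃ = 3, and the known step contributing 2×(-0.95) V, the unknown satisfies 1·E° = 3×(-0.77) − 2×(-0.95) = -0.410.
E° = -0.410 / 1 = -0.410 V.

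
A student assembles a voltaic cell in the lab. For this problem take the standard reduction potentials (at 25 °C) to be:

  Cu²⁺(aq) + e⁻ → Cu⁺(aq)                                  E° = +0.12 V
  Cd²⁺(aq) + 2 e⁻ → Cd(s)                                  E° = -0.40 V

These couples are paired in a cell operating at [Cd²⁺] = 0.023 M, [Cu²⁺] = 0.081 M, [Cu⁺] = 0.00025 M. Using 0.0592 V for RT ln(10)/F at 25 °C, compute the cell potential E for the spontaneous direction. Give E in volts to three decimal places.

+0.717 V

Cu²⁺/Cu⁺ is the cathode (higher E°), Cd²⁺/Cd the anode: E°cell = +0.12 − (-0.40) = +0.52 V, n = 2.
Overall: 2 Cu²⁺(aq) + Cd(s) → 2 Cu⁺(aq) + Cd²⁺(aq)
Q = [Cu⁺]^2·[Cd²⁺] / ([Cu²⁺]^2); log Q = -6.659.
E = E° − (0.0592/n) log Q = +0.52 − (0.0592/2)(-6.659) = +0.717 V.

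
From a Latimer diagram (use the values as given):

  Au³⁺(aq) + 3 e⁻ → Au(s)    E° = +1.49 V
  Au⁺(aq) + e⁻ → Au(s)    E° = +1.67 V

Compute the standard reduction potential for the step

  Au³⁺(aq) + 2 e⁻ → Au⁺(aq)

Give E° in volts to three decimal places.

Sequential free energies add, so n₃E°₃ = n₁E°₁ + n₂E°₂.
With n₃ = 3, and the known step contributing 1×(+1.67) V, the unknown satisfies 2·E° = 3×(+1.49) − 1×(+1.67) = +2.800.
E° = +2.800 / 2 = +1.400 V.

+1.400 V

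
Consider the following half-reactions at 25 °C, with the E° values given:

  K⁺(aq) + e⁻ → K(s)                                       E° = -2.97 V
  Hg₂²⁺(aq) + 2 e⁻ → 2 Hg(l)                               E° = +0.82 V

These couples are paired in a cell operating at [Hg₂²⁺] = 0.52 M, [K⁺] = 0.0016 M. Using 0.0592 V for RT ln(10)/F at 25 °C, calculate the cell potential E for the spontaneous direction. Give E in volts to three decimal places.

Hg₂²⁺/Hg is the cathode (higher E°), K⁺/K the anode: E°cell = +0.82 − (-2.97) = +3.79 V, n = 2.
Overall: Hg₂²⁺(aq) + 2 K(s) → 2 Hg(l) + 2 K⁺(aq)
Q = [K⁺]^2 / ([Hg₂²⁺]); log Q = -5.308.
E = E° − (0.0592/n) log Q = +3.79 − (0.0592/2)(-5.308) = +3.947 V.

+3.947 V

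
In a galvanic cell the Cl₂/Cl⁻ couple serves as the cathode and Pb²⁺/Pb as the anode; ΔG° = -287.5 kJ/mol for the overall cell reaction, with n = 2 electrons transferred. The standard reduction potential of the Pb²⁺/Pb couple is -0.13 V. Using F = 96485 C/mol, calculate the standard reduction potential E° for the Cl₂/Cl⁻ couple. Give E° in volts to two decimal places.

+1.36 V

E°cell = −ΔG°/(nF) = −(-287.5×10³)/((2)(96485)) = +1.490 V.
Since Cl₂/Cl⁻ is the cathode and Pb²⁺/Pb the anode, E°cell = E°(Cl₂/Cl⁻) − E°(Pb²⁺/Pb).
So E°(Cl₂/Cl⁻) = E°cell + E°(Pb²⁺/Pb) = +1.490 + (-0.13) = +1.36 V.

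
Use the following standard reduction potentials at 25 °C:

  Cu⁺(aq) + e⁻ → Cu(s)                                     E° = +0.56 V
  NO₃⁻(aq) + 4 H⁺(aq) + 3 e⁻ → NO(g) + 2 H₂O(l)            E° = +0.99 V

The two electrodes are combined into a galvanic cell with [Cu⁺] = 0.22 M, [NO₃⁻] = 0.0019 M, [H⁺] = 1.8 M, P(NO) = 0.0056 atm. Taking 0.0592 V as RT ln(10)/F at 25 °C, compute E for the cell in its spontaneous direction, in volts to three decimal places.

+0.480 V

NO₃⁻/NO is the cathode (higher E°), Cu⁺/Cu the anode: E°cell = +0.99 − (+0.56) = +0.43 V, n = 3.
Overall: NO₃⁻(aq) + 4 H⁺(aq) + 3 Cu(s) → NO(g) + 2 H₂O(l) + 3 Cu⁺(aq)
Q = P(NO)·[Cu⁺]^3 / ([NO₃⁻]·[H⁺]^4); log Q = -2.524.
E = E° − (0.0592/n) log Q = +0.43 − (0.0592/3)(-2.524) = +0.480 V.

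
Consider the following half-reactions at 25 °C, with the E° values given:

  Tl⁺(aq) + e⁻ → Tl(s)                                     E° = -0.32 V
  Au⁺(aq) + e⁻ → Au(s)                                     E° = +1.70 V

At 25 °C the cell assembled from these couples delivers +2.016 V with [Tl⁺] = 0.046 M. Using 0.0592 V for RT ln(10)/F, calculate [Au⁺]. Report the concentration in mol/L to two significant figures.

Au⁺/Au is the cathode, Tl⁺/Tl the anode: E°cell = +2.02 V, n = 1.
Overall reaction: Au⁺(aq) + Tl(s) → Au(s) + Tl⁺(aq); Q = [Tl⁺]^1/[Au⁺]^1.
From E = E° − (0.0592/n) log Q: log Q = (E° − E)·n/0.0592 = (+2.02 − (+2.016))·1/0.0592 = 0.0676.
So 1·log[Au⁺] = 1·log(0.046) − log Q = -1.3372 − (0.0676) = -1.4048; [Au⁺] = 10^(-1.4048) ≈ 0.039 M.

0.039 M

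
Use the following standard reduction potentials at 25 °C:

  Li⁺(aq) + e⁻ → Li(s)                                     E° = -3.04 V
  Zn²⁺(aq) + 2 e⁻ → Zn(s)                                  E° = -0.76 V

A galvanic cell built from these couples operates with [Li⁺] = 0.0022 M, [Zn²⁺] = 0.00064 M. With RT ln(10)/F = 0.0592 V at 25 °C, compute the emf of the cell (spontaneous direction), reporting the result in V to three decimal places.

+2.343 V

Zn²⁺/Zn is the cathode (higher E°), Li⁺/Li the anode: E°cell = -0.76 − (-3.04) = +2.28 V, n = 2.
Overall: Zn²⁺(aq) + 2 Li(s) → Zn(s) + 2 Li⁺(aq)
Q = [Li⁺]^2 / ([Zn²⁺]); log Q = -2.121.
E = E° − (0.0592/n) log Q = +2.28 − (0.0592/2)(-2.121) = +2.343 V.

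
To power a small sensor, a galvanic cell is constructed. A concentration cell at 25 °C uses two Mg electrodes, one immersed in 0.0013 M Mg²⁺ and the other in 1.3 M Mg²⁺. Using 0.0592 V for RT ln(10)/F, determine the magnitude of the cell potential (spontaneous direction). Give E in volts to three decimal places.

For a concentration cell E°cell = 0. The 1.3 M side is the cathode (reduction is favoured where [Mg²⁺] is higher).
With n = 2, E = −(0.0592/2) log([Mg²⁺]ₐₙ/[Mg²⁺]꜀ₐₜ) = −(0.0592/2) log(0.0013/1.3) = −(0.0592/2)(-3.000) = +0.089 V.

+0.089 V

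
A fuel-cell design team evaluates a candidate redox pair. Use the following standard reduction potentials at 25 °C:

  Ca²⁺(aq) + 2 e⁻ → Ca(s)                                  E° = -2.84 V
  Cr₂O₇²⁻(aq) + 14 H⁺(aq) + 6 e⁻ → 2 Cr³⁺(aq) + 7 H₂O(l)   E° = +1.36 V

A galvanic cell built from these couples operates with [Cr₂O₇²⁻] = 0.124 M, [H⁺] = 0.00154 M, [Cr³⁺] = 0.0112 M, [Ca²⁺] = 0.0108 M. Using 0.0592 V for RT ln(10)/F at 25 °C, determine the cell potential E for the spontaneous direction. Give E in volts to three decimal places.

+3.899 V

Cr₂O₇²⁻/Cr³⁺ is the cathode (higher E°), Ca²⁺/Ca the anode: E°cell = +1.36 − (-2.84) = +4.20 V, n = 6.
Overall: Cr₂O₇²⁻(aq) + 14 H⁺(aq) + 3 Ca(s) → 2 Cr³⁺(aq) + 7 H₂O(l) + 3 Ca²⁺(aq)
Q = [Cr³⁺]^2·[Ca²⁺]^3 / ([Cr₂O₇²⁻]·[H⁺]^14); log Q = 30.480.
E = E° − (0.0592/n) log Q = +4.20 − (0.0592/6)(30.480) = +3.899 V.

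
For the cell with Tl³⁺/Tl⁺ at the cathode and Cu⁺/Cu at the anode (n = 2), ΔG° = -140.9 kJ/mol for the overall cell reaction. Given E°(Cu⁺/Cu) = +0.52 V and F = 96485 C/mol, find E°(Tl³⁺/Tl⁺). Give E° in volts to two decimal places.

E°cell = −ΔG°/(nF) = −(-140.9×10³)/((2)(96485)) = +0.730 V.
Since Tl³⁺/Tl⁺ is the cathode and Cu⁺/Cu the anode, E°cell = E°(Tl³⁺/Tl⁺) − E°(Cu⁺/Cu).
So E°(Tl³⁺/Tl⁺) = E°cell + E°(Cu⁺/Cu) = +0.730 + (+0.52) = +1.25 V.

+1.25 V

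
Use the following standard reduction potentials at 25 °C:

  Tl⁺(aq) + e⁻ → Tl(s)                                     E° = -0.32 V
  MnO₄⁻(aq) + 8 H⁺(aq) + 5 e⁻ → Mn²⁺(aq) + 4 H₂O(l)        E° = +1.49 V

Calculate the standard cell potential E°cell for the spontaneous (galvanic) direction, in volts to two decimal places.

+1.81 V

The MnO₄⁻/Mn²⁺ couple has the higher reduction potential, so it is the cathode; Tl⁺/Tl is oxidised at the anode.
E°cell = E°(cathode) − E°(anode) = (+1.49) − (-0.32) = +1.81 V.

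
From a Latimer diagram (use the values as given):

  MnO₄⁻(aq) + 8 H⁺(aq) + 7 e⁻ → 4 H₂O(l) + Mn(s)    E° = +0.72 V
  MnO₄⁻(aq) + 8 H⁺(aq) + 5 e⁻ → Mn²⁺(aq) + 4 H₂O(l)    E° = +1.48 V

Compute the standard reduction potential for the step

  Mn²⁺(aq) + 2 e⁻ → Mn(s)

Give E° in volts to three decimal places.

-1.180 V

Sequential free energies add, so n₃E°₃ = n₁E°₁ + n₂E°₂.
With n₃ = 7, and the known step contributing 5×(+1.48) V, the unknown satisfies 2·E° = 7×(+0.72) − 5×(+1.48) = -2.360.
E° = -2.360 / 2 = -1.180 V.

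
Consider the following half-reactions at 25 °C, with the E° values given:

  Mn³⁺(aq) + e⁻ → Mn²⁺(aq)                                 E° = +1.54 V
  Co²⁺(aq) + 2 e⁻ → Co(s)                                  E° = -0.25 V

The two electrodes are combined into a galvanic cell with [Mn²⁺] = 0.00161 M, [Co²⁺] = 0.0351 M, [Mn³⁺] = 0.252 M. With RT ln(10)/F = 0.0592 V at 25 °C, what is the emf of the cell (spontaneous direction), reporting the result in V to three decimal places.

Mn³⁺/Mn²⁺ is the cathode (higher E°), Co²⁺/Co the anode: E°cell = +1.54 − (-0.25) = +1.79 V, n = 2.
Overall: 2 Mn³⁺(aq) + Co(s) → 2 Mn²⁺(aq) + Co²⁺(aq)
Q = [Mn²⁺]^2·[Co²⁺] / ([Mn³⁺]^2); log Q = -5.844.
E = E° − (0.0592/n) log Q = +1.79 − (0.0592/2)(-5.844) = +1.963 V.

+1.963 V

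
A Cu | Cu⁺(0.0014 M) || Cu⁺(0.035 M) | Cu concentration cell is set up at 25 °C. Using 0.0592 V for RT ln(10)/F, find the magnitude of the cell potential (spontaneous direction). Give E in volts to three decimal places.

For a concentration cell E°cell = 0. The 0.035 M side is the cathode (reduction is favoured where [Cu⁺] is higher).
With n = 1, E = −(0.0592/1) log([Cu⁺]ₐₙ/[Cu⁺]꜀ₐₜ) = −(0.0592/1) log(0.0014/0.035) = −(0.0592/1)(-1.398) = +0.083 V.

+0.083 V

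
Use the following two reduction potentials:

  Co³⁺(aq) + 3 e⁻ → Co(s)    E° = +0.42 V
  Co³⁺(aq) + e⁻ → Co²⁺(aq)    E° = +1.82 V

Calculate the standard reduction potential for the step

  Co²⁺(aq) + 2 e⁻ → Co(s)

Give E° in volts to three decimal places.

-0.280 V

Sequential free energies add, so n₃E°₃ = n₁E°₁ + n₂E°₂.
With n₃ = 3, and the known step contributing 1×(+1.82) V, the unknown satisfies 2·E° = 3×(+0.42) − 1×(+1.82) = -0.560.
E° = -0.560 / 2 = -0.280 V.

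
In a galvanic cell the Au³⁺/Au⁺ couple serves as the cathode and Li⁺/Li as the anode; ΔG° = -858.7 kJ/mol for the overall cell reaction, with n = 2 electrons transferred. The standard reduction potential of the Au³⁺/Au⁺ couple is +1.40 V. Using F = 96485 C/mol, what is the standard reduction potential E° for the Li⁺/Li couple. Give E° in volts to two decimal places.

E°cell = −ΔG°/(nF) = −(-858.7×10³)/((2)(96485)) = +4.450 V.
Since Au³⁺/Au⁺ is the cathode and Li⁺/Li the anode, E°cell = E°(Au³⁺/Au⁺) − E°(Li⁺/Li).
So E°(Li⁺/Li) = E°(Au³⁺/Au⁺) − E°cell = (+1.40) − (+4.450) = -3.05 V.

-3.05 V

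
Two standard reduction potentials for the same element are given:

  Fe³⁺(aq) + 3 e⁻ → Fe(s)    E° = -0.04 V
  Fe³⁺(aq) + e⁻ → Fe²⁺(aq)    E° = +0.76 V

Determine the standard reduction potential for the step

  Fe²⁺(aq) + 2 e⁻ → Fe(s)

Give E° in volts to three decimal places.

-0.440 V

Sequential free energies add, so n₃E°₃ = n₁E°₁ + n₂E°₂.
With n₃ = 3, and the known step contributing 1×(+0.76) V, the unknown satisfies 2·E° = 3×(-0.04) − 1×(+0.76) = -0.880.
E° = -0.880 / 2 = -0.440 V.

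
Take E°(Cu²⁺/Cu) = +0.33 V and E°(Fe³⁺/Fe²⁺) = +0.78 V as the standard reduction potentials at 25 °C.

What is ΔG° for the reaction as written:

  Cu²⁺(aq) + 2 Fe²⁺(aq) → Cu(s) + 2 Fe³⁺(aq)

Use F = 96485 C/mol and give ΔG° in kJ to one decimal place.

+86.8 kJ

As written, Cu²⁺/Cu is reduced (cathode) and Fe³⁺/Fe²⁺ is oxidised (anode), so E°cell = (+0.33) − (+0.78) = -0.45 V.
Balancing electrons gives n = 2.
ΔG° = −nFE° = −(2)(96485)(-0.45) = 86,836 J = +86.8 kJ.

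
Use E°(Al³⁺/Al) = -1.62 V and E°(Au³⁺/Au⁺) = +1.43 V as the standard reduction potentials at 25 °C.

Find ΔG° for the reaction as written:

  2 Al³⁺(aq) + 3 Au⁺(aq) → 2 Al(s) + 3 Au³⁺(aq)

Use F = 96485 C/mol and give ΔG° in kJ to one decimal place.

+1765.7 kJ

As written, Al³⁺/Al is reduced (cathode) and Au³⁺/Au⁺ is oxidised (anode), so E°cell = (-1.62) − (+1.43) = -3.05 V.
Balancing electrons gives n = 6.
ΔG° = −nFE° = −(6)(96485)(-3.05) = 1,765,676 J = +1765.7 kJ.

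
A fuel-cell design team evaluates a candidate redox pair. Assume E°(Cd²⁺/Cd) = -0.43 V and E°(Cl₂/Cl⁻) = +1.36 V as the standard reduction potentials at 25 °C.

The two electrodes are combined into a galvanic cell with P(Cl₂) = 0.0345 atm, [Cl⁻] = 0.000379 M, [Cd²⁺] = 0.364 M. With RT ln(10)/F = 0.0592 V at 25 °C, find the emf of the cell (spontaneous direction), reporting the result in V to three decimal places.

+1.962 V

Cl₂/Cl⁻ is the cathode (higher E°), Cd²⁺/Cd the anode: E°cell = +1.36 − (-0.43) = +1.79 V, n = 2.
Overall: Cl₂(g) + Cd(s) → 2 Cl⁻(aq) + Cd²⁺(aq)
Q = [Cl⁻]^2·[Cd²⁺] / (P(Cl₂)); log Q = -5.819.
E = E° − (0.0592/n) log Q = +1.79 − (0.0592/2)(-5.819) = +1.962 V.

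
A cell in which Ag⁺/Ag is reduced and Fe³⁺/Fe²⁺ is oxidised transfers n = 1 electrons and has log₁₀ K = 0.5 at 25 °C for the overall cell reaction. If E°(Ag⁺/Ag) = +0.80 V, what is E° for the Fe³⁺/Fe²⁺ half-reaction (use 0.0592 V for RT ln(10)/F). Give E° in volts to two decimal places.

+0.77 V

E°cell = (0.0592/n)·log K = (0.0592/1)(0.5) = +0.030 V.
Since Ag⁺/Ag is the cathode and Fe³⁺/Fe²⁺ the anode, E°cell = E°(Ag⁺/Ag) − E°(Fe³⁺/Fe²⁺).
So E°(Fe³⁺/Fe²⁺) = E°(Ag⁺/Ag) − E°cell = (+0.80) − (+0.030) = +0.77 V.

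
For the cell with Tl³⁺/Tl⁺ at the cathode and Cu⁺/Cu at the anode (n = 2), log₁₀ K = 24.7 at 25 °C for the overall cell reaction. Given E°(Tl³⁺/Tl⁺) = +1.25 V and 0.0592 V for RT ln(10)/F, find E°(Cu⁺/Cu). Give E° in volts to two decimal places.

E°cell = (0.0592/n)·log K = (0.0592/2)(24.7) = +0.731 V.
Since Tl³⁺/Tl⁺ is the cathode and Cu⁺/Cu the anode, E°cell = E°(Tl³⁺/Tl⁺) − E°(Cu⁺/Cu).
So E°(Cu⁺/Cu) = E°(Tl³⁺/Tl⁺) − E°cell = (+1.25) − (+0.731) = +0.52 V.

+0.52 V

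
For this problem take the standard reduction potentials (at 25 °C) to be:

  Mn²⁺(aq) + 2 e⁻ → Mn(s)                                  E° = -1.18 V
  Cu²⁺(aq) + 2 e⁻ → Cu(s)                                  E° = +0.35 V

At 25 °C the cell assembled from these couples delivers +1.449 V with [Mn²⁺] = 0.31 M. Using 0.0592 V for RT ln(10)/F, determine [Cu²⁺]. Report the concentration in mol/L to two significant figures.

Cu²⁺/Cu is the cathode, Mn²⁺/Mn the anode: E°cell = +1.53 V, n = 2.
Overall reaction: Cu²⁺(aq) + Mn(s) → Cu(s) + Mn²⁺(aq); Q = [Mn²⁺]^1/[Cu²⁺]^1.
From E = E° − (0.0592/n) log Q: log Q = (E° − E)·n/0.0592 = (+1.53 − (+1.449))·2/0.0592 = 2.7365.
So 1·log[Cu²⁺] = 1·log(0.31) − log Q = -0.5086 − (2.7365) = -3.2451; [Cu²⁺] = 10^(-3.2451) ≈ 0.00057 M.

0.00057 M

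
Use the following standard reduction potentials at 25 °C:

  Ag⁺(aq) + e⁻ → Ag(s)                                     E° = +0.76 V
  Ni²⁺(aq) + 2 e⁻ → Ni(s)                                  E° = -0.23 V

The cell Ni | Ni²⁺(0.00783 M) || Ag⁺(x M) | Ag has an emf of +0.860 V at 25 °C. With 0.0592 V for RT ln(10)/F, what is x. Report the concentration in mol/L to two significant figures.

Ag⁺/Ag is the cathode, Ni²⁺/Ni the anode: E°cell = +0.99 V, n = 2.
Overall reaction: 2 Ag⁺(aq) + Ni(s) → 2 Ag(s) + Ni²⁺(aq); Q = [Ni²⁺]^1/[Ag⁺]^2.
From E = E° − (0.0592/n) log Q: log Q = (E° − E)·n/0.0592 = (+0.99 − (+0.860))·2/0.0592 = 4.3919.
So 2·log[Ag⁺] = 1·log(0.00783) − log Q = -2.1062 − (4.3919) = -6.4981; log[Ag⁺] = -6.4981 / 2 = -3.2490; [Ag⁺] = 10^(-3.2490) ≈ 0.00056 M.

0.00056 M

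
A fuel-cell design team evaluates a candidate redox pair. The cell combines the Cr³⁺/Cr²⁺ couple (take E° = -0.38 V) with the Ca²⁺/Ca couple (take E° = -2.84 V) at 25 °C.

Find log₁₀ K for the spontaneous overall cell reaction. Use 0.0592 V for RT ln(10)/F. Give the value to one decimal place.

Cathode: Cr³⁺/Cr²⁺; anode: Ca²⁺/Ca. E°cell = +2.46 V, n = 2.
log K = nE°cell / 0.0592 = (2)(+2.46) / 0.0592 = 83.1.

83.1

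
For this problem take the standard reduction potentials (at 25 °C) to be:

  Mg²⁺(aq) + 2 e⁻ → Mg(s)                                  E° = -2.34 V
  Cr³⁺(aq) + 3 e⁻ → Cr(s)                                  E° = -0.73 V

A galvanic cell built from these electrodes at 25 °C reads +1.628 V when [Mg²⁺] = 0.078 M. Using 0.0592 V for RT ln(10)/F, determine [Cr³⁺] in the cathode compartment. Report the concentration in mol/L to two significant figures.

0.18 M

Cr³⁺/Cr is the cathode, Mg²⁺/Mg the anode: E°cell = +1.61 V, n = 6.
Overall reaction: 2 Cr³⁺(aq) + 3 Mg(s) → 2 Cr(s) + 3 Mg²⁺(aq); Q = [Mg²⁺]^3/[Cr³⁺]^2.
From E = E° − (0.0592/n) log Q: log Q = (E° − E)·n/0.0592 = (+1.61 − (+1.628))·6/0.0592 = -1.8243.
So 2·log[Cr³⁺] = 3·log(0.078) − log Q = -3.3237 − (-1.8243) = -1.4994; log[Cr³⁺] = -1.4994 / 2 = -0.7497; [Cr³⁺] = 10^(-0.7497) ≈ 0.18 M.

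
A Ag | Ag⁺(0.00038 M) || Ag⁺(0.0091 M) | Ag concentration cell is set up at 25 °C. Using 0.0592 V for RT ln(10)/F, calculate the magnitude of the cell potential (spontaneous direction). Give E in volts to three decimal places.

For a concentration cell E°cell = 0. The 0.0091 M side is the cathode (reduction is favoured where [Ag⁺] is higher).
With n = 1, E = −(0.0592/1) log([Ag⁺]ₐₙ/[Ag⁺]꜀ₐₜ) = −(0.0592/1) log(0.00038/0.0091) = −(0.0592/1)(-1.379) = +0.082 V.

+0.082 V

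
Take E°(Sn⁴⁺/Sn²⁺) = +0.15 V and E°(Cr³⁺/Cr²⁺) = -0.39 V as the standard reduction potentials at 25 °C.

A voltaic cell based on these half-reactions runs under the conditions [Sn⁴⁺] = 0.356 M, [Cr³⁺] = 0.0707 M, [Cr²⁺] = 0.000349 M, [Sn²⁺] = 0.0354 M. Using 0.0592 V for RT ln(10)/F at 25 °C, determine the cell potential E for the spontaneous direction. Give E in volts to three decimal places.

+0.433 V

Sn⁴⁺/Sn²⁺ is the cathode (higher E°), Cr³⁺/Cr²⁺ the anode: E°cell = +0.15 − (-0.39) = +0.54 V, n = 2.
Overall: Sn⁴⁺(aq) + 2 Cr²⁺(aq) → Sn²⁺(aq) + 2 Cr³⁺(aq)
Q = [Sn²⁺]·[Cr³⁺]^2 / ([Sn⁴⁺]·[Cr²⁺]^2); log Q = 3.611.
E = E° − (0.0592/n) log Q = +0.54 − (0.0592/2)(3.611) = +0.433 V.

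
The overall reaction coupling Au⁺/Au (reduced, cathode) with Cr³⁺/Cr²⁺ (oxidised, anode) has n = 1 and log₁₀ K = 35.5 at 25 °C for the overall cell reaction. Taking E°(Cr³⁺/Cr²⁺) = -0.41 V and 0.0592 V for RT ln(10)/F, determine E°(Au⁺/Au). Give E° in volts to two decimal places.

E°cell = (0.0592/n)·log K = (0.0592/1)(35.5) = +2.102 V.
Since Au⁺/Au is the cathode and Cr³⁺/Cr²⁺ the anode, E°cell = E°(Au⁺/Au) − E°(Cr³⁺/Cr²⁺).
So E°(Au⁺/Au) = E°cell + E°(Cr³⁺/Cr²⁺) = +2.102 + (-0.41) = +1.69 V.

+1.69 V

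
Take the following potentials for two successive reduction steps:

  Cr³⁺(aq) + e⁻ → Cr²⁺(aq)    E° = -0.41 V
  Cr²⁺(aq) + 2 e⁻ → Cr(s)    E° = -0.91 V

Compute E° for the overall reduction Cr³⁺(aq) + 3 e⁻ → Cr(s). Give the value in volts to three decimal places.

-0.743 V

Standard free energies of sequential steps add: ΔG°₃ = ΔG°₁ + ΔG°₂, so n₃E°₃ = n₁E°₁ + n₂E°₂.
E°₃ = (1×-0.41 + 2×-0.91) / 3 = (-2.230) / 3 = -0.743 V.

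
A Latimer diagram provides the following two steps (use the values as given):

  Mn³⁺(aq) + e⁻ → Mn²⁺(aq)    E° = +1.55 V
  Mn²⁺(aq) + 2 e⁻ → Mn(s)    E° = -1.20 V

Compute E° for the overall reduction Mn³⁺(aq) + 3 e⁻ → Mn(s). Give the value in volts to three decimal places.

Standard free energies of sequential steps add: ΔG°₃ = ΔG°₁ + ΔG°₂, so n₃E°₃ = n₁E°₁ + n₂E°₂.
E°₃ = (1×+1.55 + 2×-1.20) / 3 = (-0.850) / 3 = -0.283 V.
Simply averaging or adding the two E° values would be wrong; the electron-weighted sum is required.

-0.283 V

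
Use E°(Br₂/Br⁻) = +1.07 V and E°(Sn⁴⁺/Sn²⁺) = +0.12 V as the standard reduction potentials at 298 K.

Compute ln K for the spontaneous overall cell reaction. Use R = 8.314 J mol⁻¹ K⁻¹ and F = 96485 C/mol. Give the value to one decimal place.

Cathode: Br₂/Br⁻; anode: Sn⁴⁺/Sn²⁺. E°cell = (+1.07) − (+0.12) = +0.95 V, with n = 2.
ΔG° = −nFE° = −RT ln K, so ln K = nFE°/(RT) = (2)(96485)(+0.95) / ((8.314)(298)) = 73.992.

74.0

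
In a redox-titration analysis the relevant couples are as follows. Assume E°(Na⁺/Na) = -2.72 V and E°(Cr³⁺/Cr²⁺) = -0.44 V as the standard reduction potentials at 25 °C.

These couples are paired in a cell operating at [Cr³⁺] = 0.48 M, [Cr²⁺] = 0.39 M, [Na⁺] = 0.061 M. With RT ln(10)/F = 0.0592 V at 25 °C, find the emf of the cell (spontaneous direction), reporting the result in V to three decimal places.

+2.357 V

Cr³⁺/Cr²⁺ is the cathode (higher E°), Na⁺/Na the anode: E°cell = -0.44 − (-2.72) = +2.28 V, n = 1.
Overall: Cr³⁺(aq) + Na(s) → Cr²⁺(aq) + Na⁺(aq)
Q = [Cr²⁺]·[Na⁺] / ([Cr³⁺]); log Q = -1.305.
E = E° − (0.0592/n) log Q = +2.28 − (0.0592/1)(-1.305) = +2.357 V.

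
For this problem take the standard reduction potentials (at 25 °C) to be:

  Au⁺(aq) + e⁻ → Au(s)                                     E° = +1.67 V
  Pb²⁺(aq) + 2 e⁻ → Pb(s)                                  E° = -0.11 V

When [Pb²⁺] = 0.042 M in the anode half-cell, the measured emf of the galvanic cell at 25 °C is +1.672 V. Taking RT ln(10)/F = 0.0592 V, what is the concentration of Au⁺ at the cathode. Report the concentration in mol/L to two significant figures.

Au⁺/Au is the cathode, Pb²⁺/Pb the anode: E°cell = +1.78 V, n = 2.
Overall reaction: 2 Au⁺(aq) + Pb(s) → 2 Au(s) + Pb²⁺(aq); Q = [Pb²⁺]^1/[Au⁺]^2.
From E = E° − (0.0592/n) log Q: log Q = (E° − E)·n/0.0592 = (+1.78 − (+1.672))·2/0.0592 = 3.6486.
So 2·log[Au⁺] = 1·log(0.042) − log Q = -1.3768 − (3.6486) = -5.0254; log[Au⁺] = -5.0254 / 2 = -2.5127; [Au⁺] = 10^(-2.5127) ≈ 0.0031 M.

0.0031 M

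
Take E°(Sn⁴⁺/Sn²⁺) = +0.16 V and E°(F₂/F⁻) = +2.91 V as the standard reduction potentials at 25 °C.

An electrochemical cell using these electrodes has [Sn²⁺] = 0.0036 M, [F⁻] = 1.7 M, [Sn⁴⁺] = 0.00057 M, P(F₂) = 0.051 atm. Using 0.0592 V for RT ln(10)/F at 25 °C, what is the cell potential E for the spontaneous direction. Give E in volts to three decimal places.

+2.722 V

F₂/F⁻ is the cathode (higher E°), Sn⁴⁺/Sn²⁺ the anode: E°cell = +2.91 − (+0.16) = +2.75 V, n = 2.
Overall: F₂(g) + Sn²⁺(aq) → 2 F⁻(aq) + Sn⁴⁺(aq)
Q = [F⁻]^2·[Sn⁴⁺] / (P(F₂)·[Sn²⁺]); log Q = 0.953.
E = E° − (0.0592/n) log Q = +2.75 − (0.0592/2)(0.953) = +2.722 V.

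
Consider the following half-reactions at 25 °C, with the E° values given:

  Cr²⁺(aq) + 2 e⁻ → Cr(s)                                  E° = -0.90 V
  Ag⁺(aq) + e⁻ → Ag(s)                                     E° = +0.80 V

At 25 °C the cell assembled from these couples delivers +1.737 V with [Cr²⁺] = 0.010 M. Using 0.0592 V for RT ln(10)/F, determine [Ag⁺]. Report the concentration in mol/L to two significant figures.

Ag⁺/Ag is the cathode, Cr²⁺/Cr the anode: E°cell = +1.70 V, n = 2.
Overall reaction: 2 Ag⁺(aq) + Cr(s) → 2 Ag(s) + Cr²⁺(aq); Q = [Cr²⁺]^1/[Ag⁺]^2.
From E = E° − (0.0592/n) log Q: log Q = (E° − E)·n/0.0592 = (+1.70 − (+1.737))·2/0.0592 = -1.2500.
So 2·log[Ag⁺] = 1·log(0.01) − log Q = -2.0000 − (-1.2500) = -0.7500; log[Ag⁺] = -0.7500 / 2 = -0.3750; [Ag⁺] = 10^(-0.3750) ≈ 0.42 M.

0.42 M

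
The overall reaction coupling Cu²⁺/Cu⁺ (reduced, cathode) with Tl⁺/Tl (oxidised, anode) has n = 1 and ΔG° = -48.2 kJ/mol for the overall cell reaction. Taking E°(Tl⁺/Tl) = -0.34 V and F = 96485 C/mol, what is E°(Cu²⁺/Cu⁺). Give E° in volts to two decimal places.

E°cell = −ΔG°/(nF) = −(-48.2×10³)/((1)(96485)) = +0.500 V.
Since Cu²⁺/Cu⁺ is the cathode and Tl⁺/Tl the anode, E°cell = E°(Cu²⁺/Cu⁺) − E°(Tl⁺/Tl).
So E°(Cu²⁺/Cu⁺) = E°cell + E°(Tl⁺/Tl) = +0.500 + (-0.34) = +0.16 V.

+0.16 V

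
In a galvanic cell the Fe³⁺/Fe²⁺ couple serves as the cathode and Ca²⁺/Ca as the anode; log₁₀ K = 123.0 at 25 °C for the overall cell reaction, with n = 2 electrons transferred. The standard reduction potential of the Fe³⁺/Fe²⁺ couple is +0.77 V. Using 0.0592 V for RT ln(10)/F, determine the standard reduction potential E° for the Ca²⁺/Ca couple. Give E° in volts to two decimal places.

E°cell = (0.0592/n)·log K = (0.0592/2)(123.0) = +3.641 V.
Since Fe³⁺/Fe²⁺ is the cathode and Ca²⁺/Ca the anode, E°cell = E°(Fe³⁺/Fe²⁺) − E°(Ca²⁺/Ca).
So E°(Ca²⁺/Ca) = E°(Fe³⁺/Fe²⁺) − E°cell = (+0.77) − (+3.641) = -2.87 V.

-2.87 V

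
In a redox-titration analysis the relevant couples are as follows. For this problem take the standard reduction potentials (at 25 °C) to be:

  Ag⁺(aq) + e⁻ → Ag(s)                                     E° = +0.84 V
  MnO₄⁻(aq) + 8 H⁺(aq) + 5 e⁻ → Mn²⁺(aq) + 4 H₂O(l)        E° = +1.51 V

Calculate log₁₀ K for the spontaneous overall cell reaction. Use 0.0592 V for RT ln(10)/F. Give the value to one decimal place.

56.6

Cathode: MnO₄⁻/Mn²⁺; anode: Ag⁺/Ag. E°cell = +0.67 V, n = 5.
log K = nE°cell / 0.0592 = (5)(+0.67) / 0.0592 = 56.6.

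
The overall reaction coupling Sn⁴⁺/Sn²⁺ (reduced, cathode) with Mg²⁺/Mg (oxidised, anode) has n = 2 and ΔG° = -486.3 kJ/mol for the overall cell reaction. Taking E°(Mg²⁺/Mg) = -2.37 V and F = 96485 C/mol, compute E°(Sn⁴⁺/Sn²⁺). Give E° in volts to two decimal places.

+0.15 V

E°cell = −ΔG°/(nF) = −(-486.3×10³)/((2)(96485)) = +2.520 V.
Since Sn⁴⁺/Sn²⁺ is the cathode and Mg²⁺/Mg the anode, E°cell = E°(Sn⁴⁺/Sn²⁺) − E°(Mg²⁺/Mg).
So E°(Sn⁴⁺/Sn²⁺) = E°cell + E°(Mg²⁺/Mg) = +2.520 + (-2.37) = +0.15 V.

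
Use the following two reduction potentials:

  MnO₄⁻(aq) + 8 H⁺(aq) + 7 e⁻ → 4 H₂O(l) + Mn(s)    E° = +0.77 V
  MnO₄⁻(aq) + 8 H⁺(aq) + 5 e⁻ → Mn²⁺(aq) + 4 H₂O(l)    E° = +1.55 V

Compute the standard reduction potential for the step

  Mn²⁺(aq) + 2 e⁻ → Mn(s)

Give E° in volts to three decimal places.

Sequential free energies add, so n₃E°₃ = n₁E°₁ + n₂E°₂.
With n₃ = 7, and the known step contributing 5×(+1.55) V, the unknown satisfies 2·E° = 7×(+0.77) − 5×(+1.55) = -2.360.
E° = -2.360 / 2 = -1.180 V.

-1.180 V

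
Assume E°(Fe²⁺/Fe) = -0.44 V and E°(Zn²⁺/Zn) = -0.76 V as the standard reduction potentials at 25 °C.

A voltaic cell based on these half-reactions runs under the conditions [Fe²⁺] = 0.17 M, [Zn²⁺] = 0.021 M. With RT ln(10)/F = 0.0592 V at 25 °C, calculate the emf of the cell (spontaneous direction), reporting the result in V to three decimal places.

Fe²⁺/Fe is the cathode (higher E°), Zn²⁺/Zn the anode: E°cell = -0.44 − (-0.76) = +0.32 V, n = 2.
Overall: Fe²⁺(aq) + Zn(s) → Fe(s) + Zn²⁺(aq)
Q = [Zn²⁺] / ([Fe²⁺]); log Q = -0.908.
E = E° − (0.0592/n) log Q = +0.32 − (0.0592/2)(-0.908) = +0.347 V.

+0.347 V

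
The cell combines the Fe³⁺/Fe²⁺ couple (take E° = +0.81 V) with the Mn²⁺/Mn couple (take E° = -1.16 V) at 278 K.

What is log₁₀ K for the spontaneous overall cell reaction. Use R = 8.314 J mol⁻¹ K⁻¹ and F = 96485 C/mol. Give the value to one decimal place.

71.4

Cathode: Fe³⁺/Fe²⁺; anode: Mn²⁺/Mn. E°cell = (+0.81) − (-1.16) = +1.97 V, with n = 2.
ΔG° = −nFE° = −RT ln K, so ln K = nFE°/(RT) = (2)(96485)(+1.97) / ((8.314)(278)) = 164.475.
log₁₀ K = 164.475 / ln 10 = 71.4.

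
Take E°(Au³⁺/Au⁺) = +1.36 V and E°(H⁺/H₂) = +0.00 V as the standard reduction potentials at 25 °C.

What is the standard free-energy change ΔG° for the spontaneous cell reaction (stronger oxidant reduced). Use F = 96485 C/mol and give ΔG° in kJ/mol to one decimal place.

Au³⁺/Au⁺ (E° = +1.36 V) is the cathode; H⁺/H₂ (E° = +0.00 V) is the anode, so E°cell = +1.36 V.
Balancing electrons gives n = 2 (lcm of 2 and 2).
ΔG° = −nFE° = −(2)(96485)(+1.36) = -262,439 J = -262.4 kJ/mol.

-262.4 kJ/mol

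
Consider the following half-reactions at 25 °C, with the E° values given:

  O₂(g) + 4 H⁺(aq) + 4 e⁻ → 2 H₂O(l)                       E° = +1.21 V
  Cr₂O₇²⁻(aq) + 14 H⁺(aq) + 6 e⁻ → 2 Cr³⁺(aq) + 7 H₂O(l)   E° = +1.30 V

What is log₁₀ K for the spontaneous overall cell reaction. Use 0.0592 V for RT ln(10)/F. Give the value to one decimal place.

Cathode: Cr₂O₇²⁻/Cr³⁺; anode: O₂/H₂O. E°cell = +0.09 V, n = 12.
log K = nE°cell / 0.0592 = (12)(+0.09) / 0.0592 = 18.2.

18.2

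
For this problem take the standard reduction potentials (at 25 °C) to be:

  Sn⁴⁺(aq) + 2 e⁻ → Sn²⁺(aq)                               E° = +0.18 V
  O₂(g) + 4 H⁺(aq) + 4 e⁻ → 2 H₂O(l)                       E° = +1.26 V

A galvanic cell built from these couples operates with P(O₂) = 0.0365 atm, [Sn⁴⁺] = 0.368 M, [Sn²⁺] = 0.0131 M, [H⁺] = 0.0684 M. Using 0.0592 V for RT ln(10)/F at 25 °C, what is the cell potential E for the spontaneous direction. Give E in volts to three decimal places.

+0.947 V

O₂/H₂O is the cathode (higher E°), Sn⁴⁺/Sn²⁺ the anode: E°cell = +1.26 − (+0.18) = +1.08 V, n = 4.
Overall: O₂(g) + 4 H⁺(aq) + 2 Sn²⁺(aq) → 2 H₂O(l) + 2 Sn⁴⁺(aq)
Q = [Sn⁴⁺]^2 / (P(O₂)·[H⁺]^4·[Sn²⁺]^2); log Q = 8.995.
E = E° − (0.0592/n) log Q = +1.08 − (0.0592/4)(8.995) = +0.947 V.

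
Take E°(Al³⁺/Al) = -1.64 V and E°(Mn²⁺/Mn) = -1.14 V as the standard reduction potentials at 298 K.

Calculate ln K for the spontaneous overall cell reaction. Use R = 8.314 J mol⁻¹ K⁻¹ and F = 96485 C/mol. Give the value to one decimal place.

116.8

Cathode: Mn²⁺/Mn; anode: Al³⁺/Al. E°cell = (-1.14) − (-1.64) = +0.50 V, with n = 6.
ΔG° = −nFE° = −RT ln K, so ln K = nFE°/(RT) = (6)(96485)(+0.50) / ((8.314)(298)) = 116.830.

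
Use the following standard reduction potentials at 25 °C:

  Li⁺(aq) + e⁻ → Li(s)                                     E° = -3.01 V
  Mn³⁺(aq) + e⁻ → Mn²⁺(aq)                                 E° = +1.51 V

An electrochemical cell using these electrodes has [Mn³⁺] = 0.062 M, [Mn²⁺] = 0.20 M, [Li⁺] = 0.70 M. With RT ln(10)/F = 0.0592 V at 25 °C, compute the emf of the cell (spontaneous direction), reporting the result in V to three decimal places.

+4.499 V

Mn³⁺/Mn²⁺ is the cathode (higher E°), Li⁺/Li the anode: E°cell = +1.51 − (-3.01) = +4.52 V, n = 1.
Overall: Mn³⁺(aq) + Li(s) → Mn²⁺(aq) + Li⁺(aq)
Q = [Mn²⁺]·[Li⁺] / ([Mn³⁺]); log Q = 0.354.
E = E° − (0.0592/n) log Q = +4.52 − (0.0592/1)(0.354) = +4.499 V.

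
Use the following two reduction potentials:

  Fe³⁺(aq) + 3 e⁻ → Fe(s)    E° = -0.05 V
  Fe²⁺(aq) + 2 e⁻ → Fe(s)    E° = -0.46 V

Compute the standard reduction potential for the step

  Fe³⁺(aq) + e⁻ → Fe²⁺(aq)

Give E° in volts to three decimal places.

Sequential free energies add, so n₃E°₃ = n₁E°₁ + n₂E°₂.
With n₃ = 3, and the known step contributing 2×(-0.46) V, the unknown satisfies 1·E° = 3×(-0.05) − 2×(-0.46) = +0.770.
E° = +0.770 / 1 = +0.770 V.

+0.770 V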